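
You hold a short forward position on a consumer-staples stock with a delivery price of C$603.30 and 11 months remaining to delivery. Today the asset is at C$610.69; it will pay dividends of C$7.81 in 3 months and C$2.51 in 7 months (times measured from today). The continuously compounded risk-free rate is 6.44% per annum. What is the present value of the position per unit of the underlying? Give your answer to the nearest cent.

-C$31.87

PV(remaining dividends) I = 7.81·e^(−0.0644·3/12) + 2.51·e^(−0.0644·7/12) = 10.1027
Current forward F = (S − I)·e^(rT) = (610.69 − 10.1027)·e^(0.0644·11/12) = 600.5873 × 1.060811 = 637.1096
Value (long) = (F − K)·e^(−rT) = (637.1096 − 603.30) × 0.942675 = 31.8715
Short position value = −(long value) = -C$31.87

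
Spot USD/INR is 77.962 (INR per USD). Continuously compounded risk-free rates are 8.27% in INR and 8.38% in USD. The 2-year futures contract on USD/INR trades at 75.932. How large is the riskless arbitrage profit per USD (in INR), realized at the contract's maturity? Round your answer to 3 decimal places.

1.859 per USD (in INR)

Fair futures: F* = S·e^(carry·T), with carry = (r_INR − r_USD) = 0.0827 − 0.0838 = -0.0011
F* = 77.962 · e^(-0.0011 × 2) = 77.962 · e^-0.002200 = 77.962 × 0.997802 = 77.7906
Market 75.932 < fair 77.7906: forward underpriced → reverse cash-and-carry (short spot, go long the forward).
At maturity, profit = |F_mkt − F*| = |75.932 − 77.7906| = 1.859 per USD (in INR)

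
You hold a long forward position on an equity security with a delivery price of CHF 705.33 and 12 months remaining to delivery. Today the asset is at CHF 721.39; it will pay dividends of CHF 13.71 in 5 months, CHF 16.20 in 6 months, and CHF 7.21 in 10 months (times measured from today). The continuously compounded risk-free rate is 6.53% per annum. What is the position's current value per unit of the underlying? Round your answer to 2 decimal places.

CHF 24.80

PV(remaining dividends) I = 13.71·e^(−0.0653·5/12) + 16.20·e^(−0.0653·6/12) + 7.21·e^(−0.0653·10/12) = 35.8498
Current forward F = (S − I)·e^(rT) = (721.39 − 35.8498)·e^(0.0653·12/12) = 685.5402 × 1.067479 = 731.7998
Value (long) = (F − K)·e^(−rT) = (731.7998 − 705.33) × 0.936786 = 24.7965
Value = CHF 24.80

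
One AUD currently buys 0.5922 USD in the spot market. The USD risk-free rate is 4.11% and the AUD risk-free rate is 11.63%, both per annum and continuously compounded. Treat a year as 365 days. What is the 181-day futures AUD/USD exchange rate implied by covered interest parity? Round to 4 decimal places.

F = S·e^((r_USD − r_AUD)T) = 0.5922 · e^((0.0411 − 0.1163) × 181/365)
= 0.5922 · e^-0.037291 = 0.5922 × 0.963396
F = 0.5705 USD per AUD

0.5705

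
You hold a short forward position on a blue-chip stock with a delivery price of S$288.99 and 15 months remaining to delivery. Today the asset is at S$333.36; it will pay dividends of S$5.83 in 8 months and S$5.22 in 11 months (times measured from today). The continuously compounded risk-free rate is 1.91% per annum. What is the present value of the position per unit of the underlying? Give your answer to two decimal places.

PV(remaining dividends) I = 5.83·e^(−0.0191·8/12) + 5.22·e^(−0.0191·11/12) = 10.8856
Current forward F = (S − I)·e^(rT) = (333.36 − 10.8856)·e^(0.0191·15/12) = 322.4744 × 1.024162 = 330.2660
Value (long) = (F − K)·e^(−rT) = (330.2660 − 288.99) × 0.976408 = 40.3022
Short position value = −(long value) = -S$40.30

-S$40.30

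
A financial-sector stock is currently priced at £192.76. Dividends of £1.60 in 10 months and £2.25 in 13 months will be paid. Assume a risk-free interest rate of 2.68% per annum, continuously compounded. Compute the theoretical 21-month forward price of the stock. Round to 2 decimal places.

PV(dividends) I = 1.60·e^(−0.0268·10/12) + 2.25·e^(−0.0268·13/12)
I = 1.5647 + 2.1856 = 3.7503
F = (S − I)·e^(rT) = (192.76 − 3.7503) · e^(0.0268·21/12)
= 189.0097 · e^0.046900 = 189.0097 × 1.048017 = £198.09

£198.09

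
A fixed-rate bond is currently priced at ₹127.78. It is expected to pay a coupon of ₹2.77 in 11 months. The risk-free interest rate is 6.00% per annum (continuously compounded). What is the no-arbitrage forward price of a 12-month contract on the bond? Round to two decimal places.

PV(coupons) I = 2.77·e^(−0.0600·11/12)
I = 2.6218
F = (S − I)·e^(rT) = (127.78 − 2.6218) · e^(0.0600·12/12)
= 125.1582 · e^0.060000 = 125.1582 × 1.061837 = ₹132.90

₹132.90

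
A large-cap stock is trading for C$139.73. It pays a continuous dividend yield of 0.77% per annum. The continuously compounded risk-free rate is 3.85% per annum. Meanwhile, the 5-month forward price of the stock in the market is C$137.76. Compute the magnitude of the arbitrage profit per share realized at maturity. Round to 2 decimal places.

C$3.77 per share

Fair forward: F* = S·e^(carry·T), with carry = (r − q) = 0.0385 − 0.0077 = 0.0308
F* = 139.73 · e^(0.0308 × 5/12) = 139.73 · e^0.012833 = 139.73 × 1.012916 = C$141.5348
Market C$137.76 < fair C$141.5348: forward underpriced → reverse cash-and-carry (short spot, go long the forward).
At maturity, profit = |F_mkt − F*| = |137.76 − 141.5348| = C$3.77 per share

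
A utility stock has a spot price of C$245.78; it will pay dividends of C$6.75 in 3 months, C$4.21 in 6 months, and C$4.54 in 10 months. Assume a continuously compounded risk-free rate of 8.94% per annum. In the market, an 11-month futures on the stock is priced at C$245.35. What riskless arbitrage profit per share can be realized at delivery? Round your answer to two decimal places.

C$5.31 per share

PV(dividends) I = 6.75·e^(−0.0894·3/12) + 4.21·e^(−0.0894·6/12) + 4.54·e^(−0.0894·10/12) = 14.8408
Fair futures F* = (S − I)·e^(rT) = (245.78 − 14.8408)·e^0.081950 = 230.9392 × 1.085402 = 250.6619
Market C$245.35 < fair 250.6619: forward underpriced → reverse cash-and-carry (short the stock, invest proceeds at r, pay the dividends, go long the forward).
Profit at T = |F_mkt − F*| = |245.35 − 250.6619| = C$5.31 per share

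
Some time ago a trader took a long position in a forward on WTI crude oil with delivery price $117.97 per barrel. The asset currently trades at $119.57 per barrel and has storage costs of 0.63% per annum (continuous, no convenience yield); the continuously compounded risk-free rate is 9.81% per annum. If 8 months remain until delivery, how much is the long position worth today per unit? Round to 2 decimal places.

$9.57 per barrel

Current fair forward for the remaining 8 months: F = S·e^((r + u)·T), (r + u) = 0.0981 + 0.0063 = 0.1044
F = 119.57 · e^(0.1044 × 8/12) = 119.57 × 1.072079 = 128.1885
Value of long forward = (F − K)·e^(−rT) = (128.1885 − 117.97) · e^(−0.0981·8/12)
= 10.2185 × 0.936693 = 9.57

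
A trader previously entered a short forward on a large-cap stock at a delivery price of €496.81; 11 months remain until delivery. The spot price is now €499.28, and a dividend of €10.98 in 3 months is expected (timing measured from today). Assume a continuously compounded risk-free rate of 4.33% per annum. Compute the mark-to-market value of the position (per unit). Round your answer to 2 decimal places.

-€10.94

PV(remaining dividends) I = 10.98·e^(−0.0433·3/12) = 10.8618
Current forward F = (S − I)·e^(rT) = (499.28 − 10.8618)·e^(0.0433·11/12) = 488.4182 × 1.040490 = 508.1943
Value (long) = (F − K)·e^(−rT) = (508.1943 − 496.81) × 0.961086 = 10.9413
Short position value = −(long value) = -€10.94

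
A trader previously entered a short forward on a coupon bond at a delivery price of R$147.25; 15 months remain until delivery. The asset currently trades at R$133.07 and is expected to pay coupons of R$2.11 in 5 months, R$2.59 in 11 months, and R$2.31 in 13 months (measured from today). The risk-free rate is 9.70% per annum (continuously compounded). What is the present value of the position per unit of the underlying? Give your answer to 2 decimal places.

R$3.84

PV(remaining coupons) I = 2.11·e^(−0.0970·5/12) + 2.59·e^(−0.0970·11/12) + 2.31·e^(−0.0970·13/12) = 6.4756
Current forward F = (S − I)·e^(rT) = (133.07 − 6.4756)·e^(0.0970·15/12) = 126.5944 × 1.128907 = 142.9133
Value (long) = (F − K)·e^(−rT) = (142.9133 − 147.25) × 0.885812 = -3.8415
Short position value = −(long value) = R$3.84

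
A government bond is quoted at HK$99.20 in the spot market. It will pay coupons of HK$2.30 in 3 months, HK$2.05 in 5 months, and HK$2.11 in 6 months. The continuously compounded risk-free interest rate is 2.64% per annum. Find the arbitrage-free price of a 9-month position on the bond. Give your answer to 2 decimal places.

HK$94.66

PV(coupons) I = 2.30·e^(−0.0264·3/12) + 2.05·e^(−0.0264·5/12) + 2.11·e^(−0.0264·6/12)
I = 2.2849 + 2.0276 + 2.0823 = 6.3948
F = (S − I)·e^(rT) = (99.20 − 6.3948) · e^(0.0264·9/12)
= 92.8052 · e^0.019800 = 92.8052 × 1.019997 = HK$94.66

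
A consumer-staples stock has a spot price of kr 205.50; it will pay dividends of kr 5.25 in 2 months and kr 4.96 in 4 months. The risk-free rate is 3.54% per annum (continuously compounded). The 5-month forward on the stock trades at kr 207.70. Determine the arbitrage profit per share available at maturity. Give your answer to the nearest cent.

PV(dividends) I = 5.25·e^(−0.0354·2/12) + 4.96·e^(−0.0354·4/12) = 10.1209
Fair forward F* = (S − I)·e^(rT) = (205.50 − 10.1209)·e^0.014750 = 195.3791 × 1.014859 = 198.2822
Market kr 207.70 > fair 198.2822: forward overpriced → cash-and-carry (borrow at r, buy the stock and collect the dividends, short the forward).
Profit at T = |F_mkt − F*| = |207.70 − 198.2822| = kr 9.42 per share

kr 9.42 per share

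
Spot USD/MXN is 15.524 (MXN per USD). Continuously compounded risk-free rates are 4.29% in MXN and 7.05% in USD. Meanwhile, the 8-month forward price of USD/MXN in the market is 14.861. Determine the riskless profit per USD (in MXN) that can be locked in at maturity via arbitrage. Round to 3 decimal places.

Fair forward: F* = S·e^(carry·T), with carry = (r_MXN − r_USD) = 0.0429 − 0.0705 = -0.0276
F* = 15.524 · e^(-0.0276 × 8/12) = 15.524 · e^-0.018400 = 15.524 × 0.981768 = 15.2410
Market 14.861 < fair 15.2410: forward underpriced → reverse cash-and-carry (short spot, go long the forward).
At maturity, profit = |F_mkt − F*| = |14.861 − 15.2410| = 0.380 per USD (in MXN)

0.380 per USD (in MXN)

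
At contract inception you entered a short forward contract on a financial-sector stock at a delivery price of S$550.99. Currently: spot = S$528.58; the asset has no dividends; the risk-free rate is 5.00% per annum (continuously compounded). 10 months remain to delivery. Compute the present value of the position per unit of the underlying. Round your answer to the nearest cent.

-S$0.08

Current fair forward for the remaining 10 months: F = S·e^(r·T), r = 0.0500
F = 528.58 · e^(0.0500 × 10/12) = 528.58 × 1.042547 = 551.0695
Value of long forward = (F − K)·e^(−rT) = (551.0695 − 550.99) · e^(−0.0500·10/12)
= 0.0795 × 0.959189 = 0.08
Short position value = −(long value) = -S$0.08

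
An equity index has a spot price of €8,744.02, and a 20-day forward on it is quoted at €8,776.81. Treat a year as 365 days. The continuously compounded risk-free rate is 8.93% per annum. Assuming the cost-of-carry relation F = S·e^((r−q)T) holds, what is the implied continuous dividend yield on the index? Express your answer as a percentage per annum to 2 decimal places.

2.10%

From F = S·e^((r−q)T): (r − q) = ln(F/S)/T
ln(8776.81/8744.02) = ln(1.003750) = 0.003743
(r − q) = 0.003743 / (20/365) = 0.068310
q = r − ln(F/S)/T = 0.0893 − 0.068310 = 0.020990
q = 2.10%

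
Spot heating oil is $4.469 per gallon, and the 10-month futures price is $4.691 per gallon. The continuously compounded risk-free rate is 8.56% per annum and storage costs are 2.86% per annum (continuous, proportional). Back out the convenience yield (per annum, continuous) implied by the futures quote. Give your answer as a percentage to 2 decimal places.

5.60%

F = S·e^((r+u−y)T) ⇒ (r+u−y) = ln(F/S)/T
ln(4.691/4.469) = 0.048481; /T ⇒ 0.058177
y = r + u − ln(F/S)/T = 0.0856 + 0.0286 − 0.058177 = 0.056023
y = 5.60%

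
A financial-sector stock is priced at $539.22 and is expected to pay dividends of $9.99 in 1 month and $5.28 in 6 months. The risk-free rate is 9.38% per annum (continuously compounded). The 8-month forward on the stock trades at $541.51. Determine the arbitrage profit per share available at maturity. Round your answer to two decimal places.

$16.59 per share

PV(dividends) I = 9.99·e^(−0.0938·1/12) + 5.28·e^(−0.0938·6/12) = 14.9503
Fair forward F* = (S − I)·e^(rT) = (539.22 − 14.9503)·e^0.062533 = 524.2697 × 1.064530 = 558.1008
Market $541.51 < fair 558.1008: forward underpriced → reverse cash-and-carry (short the stock, invest proceeds at r, pay the dividends, go long the forward).
Profit at T = |F_mkt − F*| = |541.51 − 558.1008| = $16.59 per share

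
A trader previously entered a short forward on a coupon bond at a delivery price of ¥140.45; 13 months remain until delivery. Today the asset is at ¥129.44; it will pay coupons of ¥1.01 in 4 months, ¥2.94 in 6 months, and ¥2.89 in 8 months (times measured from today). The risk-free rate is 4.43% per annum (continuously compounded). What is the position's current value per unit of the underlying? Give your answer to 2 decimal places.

PV(remaining coupons) I = 1.01·e^(−0.0443·4/12) + 2.94·e^(−0.0443·6/12) + 2.89·e^(−0.0443·8/12) = 6.6767
Current forward F = (S − I)·e^(rT) = (129.44 − 6.6767)·e^(0.0443·13/12) = 122.7633 × 1.049162 = 128.7986
Value (long) = (F − K)·e^(−rT) = (128.7986 − 140.45) × 0.953142 = -11.1054
Short position value = −(long value) = ¥11.11

¥11.11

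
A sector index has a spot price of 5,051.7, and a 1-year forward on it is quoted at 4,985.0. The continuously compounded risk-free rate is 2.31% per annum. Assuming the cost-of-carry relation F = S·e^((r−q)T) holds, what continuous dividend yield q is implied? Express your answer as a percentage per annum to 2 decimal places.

From F = S·e^((r−q)T): (r − q) = ln(F/S)/T
ln(4985.0/5051.7) = ln(0.986797) = -0.013291
(r − q) = -0.013291 / (1) = -0.013291
q = r − ln(F/S)/T = 0.0231 + 0.013291 = 0.036391
q = 3.64%

3.64%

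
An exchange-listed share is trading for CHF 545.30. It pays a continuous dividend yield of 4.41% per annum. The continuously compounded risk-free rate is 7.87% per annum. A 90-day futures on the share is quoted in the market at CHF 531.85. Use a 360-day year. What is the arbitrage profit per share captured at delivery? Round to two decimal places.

CHF 18.19 per share

Fair futures: F* = S·e^(carry·T), with carry = (r − q) = 0.0787 − 0.0441 = 0.0346
F* = 545.30 · e^(0.0346 × 90/360) = 545.30 · e^0.008650 = 545.30 × 1.008688 = CHF 550.0376
Market CHF 531.85 < fair CHF 550.0376: forward underpriced → reverse cash-and-carry (short spot, go long the forward).
At maturity, profit = |F_mkt − F*| = |531.85 − 550.0376| = CHF 18.19 per share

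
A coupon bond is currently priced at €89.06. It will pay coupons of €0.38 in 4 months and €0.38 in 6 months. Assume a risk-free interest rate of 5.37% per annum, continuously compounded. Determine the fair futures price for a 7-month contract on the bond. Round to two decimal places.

€91.13

PV(coupons) I = 0.38·e^(−0.0537·4/12) + 0.38·e^(−0.0537·6/12)
I = 0.3733 + 0.3699 = 0.7432
F = (S − I)·e^(rT) = (89.06 − 0.7432) · e^(0.0537·7/12)
= 88.3168 · e^0.031325 = 88.3168 × 1.031821 = €91.13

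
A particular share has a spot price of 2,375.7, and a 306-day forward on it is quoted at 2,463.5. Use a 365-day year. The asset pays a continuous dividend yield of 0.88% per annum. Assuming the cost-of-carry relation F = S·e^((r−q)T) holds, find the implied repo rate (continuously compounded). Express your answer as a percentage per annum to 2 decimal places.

5.21%

From F = S·e^((r−q)T): (r − q) = ln(F/S)/T
ln(2463.5/2375.7) = ln(1.036958) = 0.036291
(r − q) = 0.036291 / (306/365) = 0.043288
r = ln(F/S)/T + q = 0.043288 + 0.0088 = 0.052088
r = 5.21%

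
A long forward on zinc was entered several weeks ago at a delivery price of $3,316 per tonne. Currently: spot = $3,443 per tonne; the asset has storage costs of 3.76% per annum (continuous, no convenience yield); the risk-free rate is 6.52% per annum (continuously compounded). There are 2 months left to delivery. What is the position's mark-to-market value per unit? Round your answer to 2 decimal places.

$184.48 per tonne

Current fair forward for the remaining 2 months: F = S·e^((r + u)·T), (r + u) = 0.0652 + 0.0376 = 0.1028
F = 3443 · e^(0.1028 × 2/12) = 3443 × 1.01728095 = 3502.4983
Value of long forward = (F − K)·e^(−rT) = (3502.4983 − 3316) · e^(−0.0652·2/12)
= 186.4983 × 0.98919216 = 184.48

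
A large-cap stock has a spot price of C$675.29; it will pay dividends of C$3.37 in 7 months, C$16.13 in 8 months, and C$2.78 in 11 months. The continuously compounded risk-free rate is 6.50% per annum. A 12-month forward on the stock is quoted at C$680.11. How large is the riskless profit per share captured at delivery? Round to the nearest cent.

PV(dividends) I = 3.37·e^(−0.0650·7/12) + 16.13·e^(−0.0650·8/12) + 2.78·e^(−0.0650·11/12) = 21.3098
Fair forward F* = (S − I)·e^(rT) = (675.29 − 21.3098)·e^0.065000 = 653.9802 × 1.067159 = 697.9009
Market C$680.11 < fair 697.9009: forward underpriced → reverse cash-and-carry (short the stock, invest proceeds at r, pay the dividends, go long the forward).
Profit at T = |F_mkt − F*| = |680.11 − 697.9009| = C$17.79 per share

C$17.79 per share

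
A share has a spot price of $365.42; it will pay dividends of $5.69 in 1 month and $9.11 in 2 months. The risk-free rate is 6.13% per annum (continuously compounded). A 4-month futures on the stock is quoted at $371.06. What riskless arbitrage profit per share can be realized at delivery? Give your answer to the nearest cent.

$13.08 per share

PV(dividends) I = 5.69·e^(−0.0613·1/12) + 9.11·e^(−0.0613·2/12) = 14.6784
Fair futures F* = (S − I)·e^(rT) = (365.42 − 14.6784)·e^0.020433 = 350.7416 × 1.020643 = 357.9820
Market $371.06 > fair 357.9820: forward overpriced → cash-and-carry (borrow at r, buy the stock and collect the dividends, short the forward).
Profit at T = |F_mkt − F*| = |371.06 − 357.9820| = $13.08 per share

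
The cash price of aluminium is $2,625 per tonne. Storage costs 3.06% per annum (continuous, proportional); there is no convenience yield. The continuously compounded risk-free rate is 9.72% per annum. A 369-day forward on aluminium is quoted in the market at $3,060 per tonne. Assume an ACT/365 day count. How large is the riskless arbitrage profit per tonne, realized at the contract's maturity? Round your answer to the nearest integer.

$73 per tonne

Fair forward: F* = S·e^(carry·T), with carry = (r + u) = 0.0972 + 0.0306 = 0.1278
F* = 2625 · e^(0.1278 × 369/365) = 2625 · e^0.129201 = 2625 × 1.137919 = $2987.0374
Market $3060 > fair $2987.0374: forward overpriced → cash-and-carry (buy spot, short the forward).
At maturity, profit = |F_mkt − F*| = |3060 − 2987.0374| = $73 per tonne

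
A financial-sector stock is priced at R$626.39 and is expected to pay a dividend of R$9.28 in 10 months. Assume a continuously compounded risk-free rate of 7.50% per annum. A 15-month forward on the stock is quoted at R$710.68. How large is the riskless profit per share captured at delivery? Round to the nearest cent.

R$32.30 per share

PV(dividends) I = 9.28·e^(−0.0750·10/12) = 8.7178
Fair forward F* = (S − I)·e^(rT) = (626.39 − 8.7178)·e^0.093750 = 617.6722 × 1.098285 = 678.3801
Market R$710.68 > fair 678.3801: forward overpriced → cash-and-carry (borrow at r, buy the stock and collect the dividends, short the forward).
Profit at T = |F_mkt − F*| = |710.68 − 678.3801| = R$32.30 per share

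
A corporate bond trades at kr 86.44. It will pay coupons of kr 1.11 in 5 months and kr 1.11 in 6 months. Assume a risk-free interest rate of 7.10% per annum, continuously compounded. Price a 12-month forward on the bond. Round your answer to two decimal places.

kr 90.49

PV(coupons) I = 1.11·e^(−0.0710·5/12) + 1.11·e^(−0.0710·6/12)
I = 1.0776 + 1.0713 = 2.1489
F = (S − I)·e^(rT) = (86.44 − 2.1489) · e^(0.0710·12/12)
= 84.2911 · e^0.071000 = 84.2911 × 1.073581 = kr 90.49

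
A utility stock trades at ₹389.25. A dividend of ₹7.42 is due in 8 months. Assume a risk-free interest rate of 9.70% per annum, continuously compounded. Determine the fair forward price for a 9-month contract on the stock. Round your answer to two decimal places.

PV(dividends) I = 7.42·e^(−0.0970·8/12)
I = 6.9554
F = (S − I)·e^(rT) = (389.25 − 6.9554) · e^(0.0970·9/12)
= 382.2946 · e^0.072750 = 382.2946 × 1.075462 = ₹411.14

₹411.14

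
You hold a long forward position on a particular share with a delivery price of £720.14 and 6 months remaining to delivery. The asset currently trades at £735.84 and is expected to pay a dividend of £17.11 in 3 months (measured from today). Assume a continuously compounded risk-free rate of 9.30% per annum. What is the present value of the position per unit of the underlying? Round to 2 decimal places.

PV(remaining dividends) I = 17.11·e^(−0.0930·3/12) = 16.7168
Current forward F = (S − I)·e^(rT) = (735.84 − 16.7168)·e^(0.0930·6/12) = 719.1232 × 1.047598 = 753.3520
Value (long) = (F − K)·e^(−rT) = (753.3520 − 720.14) × 0.954565 = 31.7030
Value = £31.70

£31.70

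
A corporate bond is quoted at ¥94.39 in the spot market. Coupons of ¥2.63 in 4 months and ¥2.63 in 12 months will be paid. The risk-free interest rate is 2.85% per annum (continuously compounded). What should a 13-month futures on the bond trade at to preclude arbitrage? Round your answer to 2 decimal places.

PV(coupons) I = 2.63·e^(−0.0285·4/12) + 2.63·e^(−0.0285·12/12)
I = 2.6051 + 2.5561 = 5.1612
F = (S − I)·e^(rT) = (94.39 − 5.1612) · e^(0.0285·13/12)
= 89.2288 · e^0.030875 = 89.2288 × 1.031357 = ¥92.03

¥92.03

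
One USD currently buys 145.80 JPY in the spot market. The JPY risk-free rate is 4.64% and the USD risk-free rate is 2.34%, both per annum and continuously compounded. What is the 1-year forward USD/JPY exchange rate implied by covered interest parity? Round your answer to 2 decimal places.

F = S·e^((r_JPY − r_USD)T) = 145.80 · e^((0.0464 − 0.0234) × 12/12)
= 145.80 · e^0.023000 = 145.80 × 1.023267
F = 149.19 JPY per USD

149.19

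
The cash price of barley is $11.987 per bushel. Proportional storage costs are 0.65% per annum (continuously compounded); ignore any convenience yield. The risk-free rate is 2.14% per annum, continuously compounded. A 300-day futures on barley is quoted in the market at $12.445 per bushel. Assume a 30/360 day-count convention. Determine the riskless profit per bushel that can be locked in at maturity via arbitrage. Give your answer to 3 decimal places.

Fair futures: F* = S·e^(carry·T), with carry = (r + u) = 0.0214 + 0.0065 = 0.0279
F* = 11.987 · e^(0.0279 × 300/360) = 11.987 · e^0.023250 = 11.987 × 1.023522 = $12.2690
Market $12.445 > fair $12.2690: forward overpriced → cash-and-carry (buy spot, short the forward).
At maturity, profit = |F_mkt − F*| = |12.445 − 12.2690| = $0.176 per bushel

$0.176 per bushel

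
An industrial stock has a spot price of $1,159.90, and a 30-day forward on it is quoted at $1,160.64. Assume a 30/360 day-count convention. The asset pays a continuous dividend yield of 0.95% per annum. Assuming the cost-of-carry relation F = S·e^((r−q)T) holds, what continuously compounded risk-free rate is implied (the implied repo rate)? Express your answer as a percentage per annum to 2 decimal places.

From F = S·e^((r−q)T): (r − q) = ln(F/S)/T
ln(1160.64/1159.90) = ln(1.000638) = 0.000638
(r − q) = 0.000638 / (30/360) = 0.007656
r = ln(F/S)/T + q = 0.007656 + 0.0095 = 0.017156
r = 1.72%

1.72%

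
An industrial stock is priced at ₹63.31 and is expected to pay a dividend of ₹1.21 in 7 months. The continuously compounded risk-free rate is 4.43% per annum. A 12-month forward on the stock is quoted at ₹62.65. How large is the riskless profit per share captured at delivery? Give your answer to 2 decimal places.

PV(dividends) I = 1.21·e^(−0.0443·7/12) = 1.1791
Fair forward F* = (S − I)·e^(rT) = (63.31 − 1.1791)·e^0.044300 = 62.1309 × 1.045296 = 64.9452
Market ₹62.65 < fair 64.9452: forward underpriced → reverse cash-and-carry (short the stock, invest proceeds at r, pay the dividends, go long the forward).
Profit at T = |F_mkt − F*| = |62.65 − 64.9452| = ₹2.30 per share

₹2.30 per share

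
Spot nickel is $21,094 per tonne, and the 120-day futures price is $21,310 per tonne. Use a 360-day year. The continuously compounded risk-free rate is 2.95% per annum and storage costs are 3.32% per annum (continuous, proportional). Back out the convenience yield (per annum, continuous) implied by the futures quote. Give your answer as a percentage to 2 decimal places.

F = S·e^((r+u−y)T) ⇒ (r+u−y) = ln(F/S)/T
ln(21310/21094) = 0.010188; /T ⇒ 0.030564
y = r + u − ln(F/S)/T = 0.0295 + 0.0332 − 0.030564 = 0.032136
y = 3.21%

3.21%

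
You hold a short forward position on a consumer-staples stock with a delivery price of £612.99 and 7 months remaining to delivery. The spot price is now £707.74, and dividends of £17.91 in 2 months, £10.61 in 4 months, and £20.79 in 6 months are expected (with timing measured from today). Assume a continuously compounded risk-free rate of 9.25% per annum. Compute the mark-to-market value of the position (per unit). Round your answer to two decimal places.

PV(remaining dividends) I = 17.91·e^(−0.0925·2/12) + 10.61·e^(−0.0925·4/12) + 20.79·e^(−0.0925·6/12) = 47.7742
Current forward F = (S − I)·e^(rT) = (707.74 − 47.7742)·e^(0.0925·7/12) = 659.9658 × 1.055441 = 696.5550
Value (long) = (F − K)·e^(−rT) = (696.5550 − 612.99) × 0.947472 = 79.1755
Short position value = −(long value) = -£79.18

-£79.18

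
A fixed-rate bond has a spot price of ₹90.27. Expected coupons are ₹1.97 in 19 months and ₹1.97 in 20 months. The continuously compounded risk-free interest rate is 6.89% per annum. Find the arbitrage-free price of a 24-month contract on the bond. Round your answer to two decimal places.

₹99.56

PV(coupons) I = 1.97·e^(−0.0689·19/12) + 1.97·e^(−0.0689·20/12)
I = 1.7664 + 1.7563 = 3.5227
F = (S − I)·e^(rT) = (90.27 − 3.5227) · e^(0.0689·24/12)
= 86.7473 · e^0.137800 = 86.7473 × 1.147746 = ₹99.56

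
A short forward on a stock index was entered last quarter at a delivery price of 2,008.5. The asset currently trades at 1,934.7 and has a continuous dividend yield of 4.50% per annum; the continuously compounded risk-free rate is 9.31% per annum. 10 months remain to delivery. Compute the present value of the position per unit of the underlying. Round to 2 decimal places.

Current fair forward for the remaining 10 months: F = S·e^((r − q)·T), (r − q) = 0.0931 − 0.0450 = 0.0481
F = 1934.7 · e^(0.0481 × 10/12) = 1934.7 × 1.04089751 = 2013.8244
Value of long forward = (F − K)·e^(−rT) = (2013.8244 − 2008.5) · e^(−0.0931·10/12)
= 5.3244 × 0.92534991 = 4.93
Short position value = −(long value) = -4.93

-4.93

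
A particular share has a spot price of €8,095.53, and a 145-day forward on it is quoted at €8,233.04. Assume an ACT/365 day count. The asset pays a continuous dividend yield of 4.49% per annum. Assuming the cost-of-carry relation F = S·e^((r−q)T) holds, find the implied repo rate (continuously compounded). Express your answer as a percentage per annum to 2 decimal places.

From F = S·e^((r−q)T): (r − q) = ln(F/S)/T
ln(8233.04/8095.53) = ln(1.016986) = 0.016843
(r − q) = 0.016843 / (145/365) = 0.042398
r = ln(F/S)/T + q = 0.042398 + 0.0449 = 0.087298
r = 8.73%

8.73%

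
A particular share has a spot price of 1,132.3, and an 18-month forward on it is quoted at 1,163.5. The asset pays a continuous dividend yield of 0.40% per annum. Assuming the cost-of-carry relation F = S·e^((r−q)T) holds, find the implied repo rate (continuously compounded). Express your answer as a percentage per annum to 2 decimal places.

From F = S·e^((r−q)T): (r − q) = ln(F/S)/T
ln(1163.5/1132.3) = ln(1.027555) = 0.027182
(r − q) = 0.027182 / (18/12) = 0.018121
r = ln(F/S)/T + q = 0.018121 + 0.0040 = 0.022121
r = 2.21%

2.21%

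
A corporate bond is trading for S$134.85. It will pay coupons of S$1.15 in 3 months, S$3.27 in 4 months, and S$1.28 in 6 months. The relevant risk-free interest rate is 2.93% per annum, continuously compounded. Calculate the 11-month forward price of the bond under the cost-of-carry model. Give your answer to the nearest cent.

S$132.73

PV(coupons) I = 1.15·e^(−0.0293·3/12) + 3.27·e^(−0.0293·4/12) + 1.28·e^(−0.0293·6/12)
I = 1.1416 + 3.2382 + 1.2614 = 5.6412
F = (S − I)·e^(rT) = (134.85 − 5.6412) · e^(0.0293·11/12)
= 129.2088 · e^0.026858 = 129.2088 × 1.027222 = S$132.73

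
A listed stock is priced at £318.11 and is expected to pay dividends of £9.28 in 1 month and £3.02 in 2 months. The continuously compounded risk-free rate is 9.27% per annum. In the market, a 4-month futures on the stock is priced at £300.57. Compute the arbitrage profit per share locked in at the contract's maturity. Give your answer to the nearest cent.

PV(dividends) I = 9.28·e^(−0.0927·1/12) + 3.02·e^(−0.0927·2/12) = 12.1823
Fair futures F* = (S − I)·e^(rT) = (318.11 − 12.1823)·e^0.030900 = 305.9277 × 1.031382 = 315.5283
Market £300.57 < fair 315.5283: forward underpriced → reverse cash-and-carry (short the stock, invest proceeds at r, pay the dividends, go long the forward).
Profit at T = |F_mkt − F*| = |300.57 − 315.5283| = £14.96 per share

£14.96 per share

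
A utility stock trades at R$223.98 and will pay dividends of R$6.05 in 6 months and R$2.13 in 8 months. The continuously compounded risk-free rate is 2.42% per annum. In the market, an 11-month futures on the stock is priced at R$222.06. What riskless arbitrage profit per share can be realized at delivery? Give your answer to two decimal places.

PV(dividends) I = 6.05·e^(−0.0242·6/12) + 2.13·e^(−0.0242·8/12) = 8.0731
Fair futures F* = (S − I)·e^(rT) = (223.98 − 8.0731)·e^0.022183 = 215.9069 × 1.022431 = 220.7499
Market R$222.06 > fair 220.7499: forward overpriced → cash-and-carry (borrow at r, buy the stock and collect the dividends, short the forward).
Profit at T = |F_mkt − F*| = |222.06 − 220.7499| = R$1.31 per share

R$1.31 per share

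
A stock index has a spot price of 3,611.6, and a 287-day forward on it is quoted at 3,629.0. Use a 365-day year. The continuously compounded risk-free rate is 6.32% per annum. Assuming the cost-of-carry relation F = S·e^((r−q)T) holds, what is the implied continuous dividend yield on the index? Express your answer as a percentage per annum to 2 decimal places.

From F = S·e^((r−q)T): (r − q) = ln(F/S)/T
ln(3629.0/3611.6) = ln(1.004818) = 0.004806
(r − q) = 0.004806 / (287/365) = 0.006112
q = r − ln(F/S)/T = 0.0632 − 0.006112 = 0.057088
q = 5.71%

5.71%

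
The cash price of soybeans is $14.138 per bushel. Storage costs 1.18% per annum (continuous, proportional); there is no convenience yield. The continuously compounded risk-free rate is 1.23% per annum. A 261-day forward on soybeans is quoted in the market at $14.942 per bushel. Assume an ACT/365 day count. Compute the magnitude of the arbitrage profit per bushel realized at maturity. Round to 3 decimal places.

$0.558 per bushel

Fair forward: F* = S·e^(carry·T), with carry = (r + u) = 0.0123 + 0.0118 = 0.0241
F* = 14.138 · e^(0.0241 × 261/365) = 14.138 · e^0.017233 = 14.138 × 1.017382 = $14.3837
Market $14.942 > fair $14.3837: forward overpriced → cash-and-carry (buy spot, short the forward).
At maturity, profit = |F_mkt − F*| = |14.942 − 14.3837| = $0.558 per bushel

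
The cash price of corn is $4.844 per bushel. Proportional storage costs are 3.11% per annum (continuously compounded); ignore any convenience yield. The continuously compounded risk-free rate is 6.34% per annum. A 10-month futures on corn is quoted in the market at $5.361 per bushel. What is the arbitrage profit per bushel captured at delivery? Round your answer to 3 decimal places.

Fair futures: F* = S·e^(carry·T), with carry = (r + u) = 0.0634 + 0.0311 = 0.0945
F* = 4.844 · e^(0.0945 × 10/12) = 4.844 · e^0.078750 = 4.844 × 1.081934 = $5.2409
Market $5.361 > fair $5.2409: forward overpriced → cash-and-carry (buy spot, short the forward).
At maturity, profit = |F_mkt − F*| = |5.361 − 5.2409| = $0.120 per bushel

$0.120 per bushel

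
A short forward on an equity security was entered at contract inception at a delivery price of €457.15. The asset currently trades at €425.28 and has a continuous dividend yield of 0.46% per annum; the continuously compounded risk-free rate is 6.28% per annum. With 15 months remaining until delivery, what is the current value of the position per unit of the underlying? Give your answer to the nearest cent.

Current fair forward for the remaining 15 months: F = S·e^((r − q)·T), (r − q) = 0.0628 − 0.0046 = 0.0582
F = 425.28 · e^(0.0582 × 15/12) = 425.28 × 1.075462 = 457.3725
Value of long forward = (F − K)·e^(−rT) = (457.3725 − 457.15) · e^(−0.0628·15/12)
= 0.2225 × 0.924502 = 0.21
Short position value = −(long value) = -€0.21

-€0.21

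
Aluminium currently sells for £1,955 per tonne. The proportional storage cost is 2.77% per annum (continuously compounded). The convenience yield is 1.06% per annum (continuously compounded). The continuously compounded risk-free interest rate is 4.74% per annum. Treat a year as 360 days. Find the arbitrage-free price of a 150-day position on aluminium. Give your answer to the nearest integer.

Net carry = r + u − y = 0.0474 + 0.0277 − 0.0106 = 0.0645
F = S·e^((r+u−y)T) = 1955 · e^(0.0645 × 150/360) = 1955 · e^0.026875
= 1955 × 1.027239 = £2,008 per tonne

£2,008 per tonne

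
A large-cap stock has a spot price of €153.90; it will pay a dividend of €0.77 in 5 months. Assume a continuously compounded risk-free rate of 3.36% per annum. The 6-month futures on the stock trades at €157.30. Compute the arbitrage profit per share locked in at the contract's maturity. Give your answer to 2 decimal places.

PV(dividends) I = 0.77·e^(−0.0336·5/12) = 0.7593
Fair futures F* = (S − I)·e^(rT) = (153.90 − 0.7593)·e^0.016800 = 153.1407 × 1.016942 = 155.7352
Market €157.30 > fair 155.7352: forward overpriced → cash-and-carry (borrow at r, buy the stock and collect the dividends, short the forward).
Profit at T = |F_mkt − F*| = |157.30 − 155.7352| = €1.56 per share

€1.56 per share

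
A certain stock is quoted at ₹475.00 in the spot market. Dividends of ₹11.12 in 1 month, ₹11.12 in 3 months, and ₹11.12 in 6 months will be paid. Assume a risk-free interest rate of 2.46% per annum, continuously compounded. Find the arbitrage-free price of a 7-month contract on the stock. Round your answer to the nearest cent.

PV(dividends) I = 11.12·e^(−0.0246·1/12) + 11.12·e^(−0.0246·3/12) + 11.12·e^(−0.0246·6/12)
I = 11.0972 + 11.0518 + 10.9841 = 33.1331
F = (S − I)·e^(rT) = (475.00 − 33.1331) · e^(0.0246·7/12)
= 441.8669 · e^0.014350 = 441.8669 × 1.014453 = ₹448.25

₹448.25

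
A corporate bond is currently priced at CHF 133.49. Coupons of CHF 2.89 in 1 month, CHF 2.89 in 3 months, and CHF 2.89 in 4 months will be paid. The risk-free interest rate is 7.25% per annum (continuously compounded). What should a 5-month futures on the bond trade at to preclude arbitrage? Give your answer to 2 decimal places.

CHF 128.79

PV(coupons) I = 2.89·e^(−0.0725·1/12) + 2.89·e^(−0.0725·3/12) + 2.89·e^(−0.0725·4/12)
I = 2.8726 + 2.8381 + 2.8210 = 8.5317
F = (S − I)·e^(rT) = (133.49 − 8.5317) · e^(0.0725·5/12)
= 124.9583 · e^0.030208 = 124.9583 × 1.030669 = CHF 128.79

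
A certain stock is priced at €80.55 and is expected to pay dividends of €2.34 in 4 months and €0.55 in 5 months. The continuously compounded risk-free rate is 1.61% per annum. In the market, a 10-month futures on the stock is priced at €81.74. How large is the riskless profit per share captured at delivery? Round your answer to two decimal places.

PV(dividends) I = 2.34·e^(−0.0161·4/12) + 0.55·e^(−0.0161·5/12) = 2.8738
Fair futures F* = (S − I)·e^(rT) = (80.55 − 2.8738)·e^0.013417 = 77.6762 × 1.013507 = 78.7254
Market €81.74 > fair 78.7254: forward overpriced → cash-and-carry (borrow at r, buy the stock and collect the dividends, short the forward).
Profit at T = |F_mkt − F*| = |81.74 − 78.7254| = €3.01 per share

€3.01 per share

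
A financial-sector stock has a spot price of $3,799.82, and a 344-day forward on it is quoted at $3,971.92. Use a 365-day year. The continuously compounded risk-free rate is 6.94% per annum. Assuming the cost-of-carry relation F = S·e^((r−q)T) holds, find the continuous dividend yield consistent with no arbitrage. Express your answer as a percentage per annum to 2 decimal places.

From F = S·e^((r−q)T): (r − q) = ln(F/S)/T
ln(3971.92/3799.82) = ln(1.045292) = 0.044296
(r − q) = 0.044296 / (344/365) = 0.047000
q = r − ln(F/S)/T = 0.0694 − 0.047000 = 0.022400
q = 2.24%

2.24%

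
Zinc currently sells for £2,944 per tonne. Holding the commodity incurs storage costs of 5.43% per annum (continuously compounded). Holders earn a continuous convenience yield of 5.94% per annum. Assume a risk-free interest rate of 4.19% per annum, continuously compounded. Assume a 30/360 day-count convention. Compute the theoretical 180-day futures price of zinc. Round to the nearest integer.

£2,999 per tonne

Net carry = r + u − y = 0.0419 + 0.0543 − 0.0594 = 0.0368
F = S·e^((r+u−y)T) = 2944 · e^(0.0368 × 180/360) = 2944 · e^0.018400
= 2944 × 1.018570 = £2,999 per tonne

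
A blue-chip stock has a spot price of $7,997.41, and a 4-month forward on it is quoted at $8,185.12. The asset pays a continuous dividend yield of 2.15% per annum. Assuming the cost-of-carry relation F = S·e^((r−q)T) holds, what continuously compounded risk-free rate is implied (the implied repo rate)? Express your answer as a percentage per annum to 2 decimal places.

From F = S·e^((r−q)T): (r − q) = ln(F/S)/T
ln(8185.12/7997.41) = ln(1.023471) = 0.023200
(r − q) = 0.023200 / (4/12) = 0.069600
r = ln(F/S)/T + q = 0.069600 + 0.0215 = 0.091100
r = 9.11%

9.11%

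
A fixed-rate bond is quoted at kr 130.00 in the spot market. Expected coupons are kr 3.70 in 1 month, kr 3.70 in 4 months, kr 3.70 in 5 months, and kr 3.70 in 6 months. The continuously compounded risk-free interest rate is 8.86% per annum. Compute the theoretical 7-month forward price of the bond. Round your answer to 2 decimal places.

PV(coupons) I = 3.70·e^(−0.0886·1/12) + 3.70·e^(−0.0886·4/12) + 3.70·e^(−0.0886·5/12) + 3.70·e^(−0.0886·6/12)
I = 3.6728 + 3.5923 + 3.5659 + 3.5397 = 14.3707
F = (S − I)·e^(rT) = (130.00 − 14.3707) · e^(0.0886·7/12)
= 115.6293 · e^0.051683 = 115.6293 × 1.053042 = kr 121.76

kr 121.76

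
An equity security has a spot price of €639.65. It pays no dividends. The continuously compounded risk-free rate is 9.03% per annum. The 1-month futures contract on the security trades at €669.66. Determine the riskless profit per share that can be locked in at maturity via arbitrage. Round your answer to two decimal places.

Fair futures: F* = S·e^(carry·T), with carry = r = 0.0903
F* = 639.65 · e^(0.0903 × 1/12) = 639.65 · e^0.007525 = 639.65 × 1.007553 = €644.4813
Market €669.66 > fair €644.4813: forward overpriced → cash-and-carry (buy spot, short the forward).
At maturity, profit = |F_mkt − F*| = |669.66 − 644.4813| = €25.18 per share

€25.18 per share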